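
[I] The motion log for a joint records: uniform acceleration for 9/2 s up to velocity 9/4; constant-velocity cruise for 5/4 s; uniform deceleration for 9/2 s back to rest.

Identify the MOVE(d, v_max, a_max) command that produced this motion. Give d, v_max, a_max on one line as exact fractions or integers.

d=207/16 v_max=9/4 a_max=1/2

a_max = (9/4)/(9/2) = 1/2
d_a = ½·9/4·9/2 = 81/16; d_c = 9/4·5/4 = 45/16
d = 2·81/16 + 45/16 = 207/16
t_c = 5/4 > 0 ⇒ limit active, v_max = 9/4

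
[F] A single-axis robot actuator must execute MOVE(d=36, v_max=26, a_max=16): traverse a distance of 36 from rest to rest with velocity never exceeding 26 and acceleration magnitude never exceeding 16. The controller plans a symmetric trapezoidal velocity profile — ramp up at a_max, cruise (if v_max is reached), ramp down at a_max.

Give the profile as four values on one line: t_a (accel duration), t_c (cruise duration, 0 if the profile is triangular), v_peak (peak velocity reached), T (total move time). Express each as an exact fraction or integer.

v_max²/a_max = 26²/16 = 169/4
36 < 169/4 → triangular
v_peak = √(36·16) = √576 = 24
t_a = 24/16 = 3/2; t_c = 0
T = 2·3/2 = 3

t_a=3/2 t_c=0 v_peak=24 T=3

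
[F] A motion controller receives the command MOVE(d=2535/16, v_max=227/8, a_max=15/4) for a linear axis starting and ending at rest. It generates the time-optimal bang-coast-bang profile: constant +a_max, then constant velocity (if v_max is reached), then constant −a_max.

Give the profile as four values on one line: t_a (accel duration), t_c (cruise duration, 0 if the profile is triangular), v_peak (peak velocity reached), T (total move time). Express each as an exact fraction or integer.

v_max²/a_max = (227/8)²/(15/4) = 51529/240
2535/16 < 51529/240 → triangular
v_peak = √(2535/16·15/4) = √(38025/64) = 195/8
t_a = (195/8)/(15/4) = 13/2; t_c = 0
T = 2·13/2 = 13

t_a=13/2 t_c=0 v_peak=195/8 T=13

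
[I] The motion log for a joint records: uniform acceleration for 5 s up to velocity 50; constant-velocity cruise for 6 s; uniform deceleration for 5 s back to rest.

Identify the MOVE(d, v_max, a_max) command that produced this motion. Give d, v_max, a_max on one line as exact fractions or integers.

d=550 v_max=50 a_max=10

a_max = 50/5 = 10
d_a = ½·50·5 = 125; d_c = 50·6 = 300
d = 2·125 + 300 = 550
t_c = 6 > 0 → v_max = v_peak = 50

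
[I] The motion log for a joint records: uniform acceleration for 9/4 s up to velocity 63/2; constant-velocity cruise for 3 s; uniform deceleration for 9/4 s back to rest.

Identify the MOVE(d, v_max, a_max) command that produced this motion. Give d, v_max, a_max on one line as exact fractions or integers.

a_max = (63/2)/(9/4) = 14
d_a = ½·63/2·9/4 = 567/16; d_c = 63/2·3 = 189/2
d = 2·567/16 + 189/2 = 1323/8
t_c = 3 > 0 so v_max = 63/2

d=1323/8 v_max=63/2 a_max=14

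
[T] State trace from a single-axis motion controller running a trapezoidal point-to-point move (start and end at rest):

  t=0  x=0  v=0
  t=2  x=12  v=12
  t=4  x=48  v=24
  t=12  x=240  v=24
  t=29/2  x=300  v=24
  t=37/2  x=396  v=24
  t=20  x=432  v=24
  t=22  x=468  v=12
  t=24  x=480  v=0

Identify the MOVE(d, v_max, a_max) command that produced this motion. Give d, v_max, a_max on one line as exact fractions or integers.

d=480 v_max=24 a_max=6

final state: t=24, x=480, v=0 → d = 480
a_max = (12−0)/(2−0) = 6
max v = 24 over t∈[4,20] → v_max = 24
check: 24·(4+16) = 480 ✓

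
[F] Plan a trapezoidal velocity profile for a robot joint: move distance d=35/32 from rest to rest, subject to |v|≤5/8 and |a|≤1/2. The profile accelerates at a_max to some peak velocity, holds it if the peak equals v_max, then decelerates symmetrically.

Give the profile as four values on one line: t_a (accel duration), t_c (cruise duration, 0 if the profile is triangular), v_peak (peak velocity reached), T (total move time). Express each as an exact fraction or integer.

t_a=5/4 t_c=1/2 v_peak=5/8 T=3

(v_max)²/a_max = (5/8)²/(1/2) = 25/32
35/32 ≥ 25/32 ⇒ cruise phase
t_a = (5/8)/(1/2) = 5/4; v_peak = 5/8
d_cruise = 35/32 − 25/32 = 5/16; t_c = (5/16)/(5/8) = 1/2
T = 2·5/4 + 1/2 = 3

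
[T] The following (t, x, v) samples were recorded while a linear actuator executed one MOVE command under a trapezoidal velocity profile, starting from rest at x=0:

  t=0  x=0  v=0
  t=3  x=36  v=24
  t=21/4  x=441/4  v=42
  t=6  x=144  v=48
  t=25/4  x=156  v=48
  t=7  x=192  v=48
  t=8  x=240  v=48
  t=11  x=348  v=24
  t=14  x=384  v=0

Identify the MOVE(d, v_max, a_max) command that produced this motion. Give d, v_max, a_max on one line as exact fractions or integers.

final state: t=14, x=384, v=0 → d = 384
a_max = (24−0)/(3−0) = 8
max v = 48 over t∈[6,8] → v_max = 48
check: 48·(6+2) = 384 ✓

d=384 v_max=48 a_max=8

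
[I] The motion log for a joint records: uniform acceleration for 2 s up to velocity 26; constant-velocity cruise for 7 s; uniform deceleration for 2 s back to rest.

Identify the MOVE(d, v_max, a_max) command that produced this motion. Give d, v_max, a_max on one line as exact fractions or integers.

a_max = 26/2 = 13
d_a = ½·26·2 = 26; d_c = 26·7 = 182
d = 2·26 + 182 = 234
t_c = 7 > 0 → v_max = v_peak = 26

d=234 v_max=26 a_max=13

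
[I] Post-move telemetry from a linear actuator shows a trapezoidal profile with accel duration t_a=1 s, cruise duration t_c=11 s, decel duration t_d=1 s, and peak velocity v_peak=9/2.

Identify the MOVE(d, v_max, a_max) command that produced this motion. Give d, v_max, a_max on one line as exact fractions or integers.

a_max = (9/2)/1 = 9/2
d_a = ½·9/2·1 = 9/4; d_c = 9/2·11 = 99/2
d = 2·9/4 + 99/2 = 54
t_c = 11 > 0 so v_max = 9/2

d=54 v_max=9/2 a_max=9/2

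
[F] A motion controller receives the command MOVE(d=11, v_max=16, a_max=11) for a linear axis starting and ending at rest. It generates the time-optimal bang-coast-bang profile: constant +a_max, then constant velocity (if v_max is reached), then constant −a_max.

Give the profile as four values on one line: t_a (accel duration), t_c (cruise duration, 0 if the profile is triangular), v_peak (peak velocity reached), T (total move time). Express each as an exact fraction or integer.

(v_max)²/a_max = 16²/11 = 256/11
11 < 256/11 → triangular
v_peak = √(11·11) = √121 = 11
t_a = 11/11 = 1; t_c = 0
T = 2·1 = 2

t_a=1 t_c=0 v_peak=11 T=2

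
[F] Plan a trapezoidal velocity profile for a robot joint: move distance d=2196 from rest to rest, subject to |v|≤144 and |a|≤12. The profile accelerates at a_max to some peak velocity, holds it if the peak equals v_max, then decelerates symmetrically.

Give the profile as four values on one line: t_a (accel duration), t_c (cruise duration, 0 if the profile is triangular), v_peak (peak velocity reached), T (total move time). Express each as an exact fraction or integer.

t_a=12 t_c=13/4 v_peak=144 T=109/4

vₘ²/aₘ = 144²/12 = 1728
2196 ≥ 1728 → trapezoidal
t_a = 144/12 = 12; v_peak = 144
d_cruise = 2196 − 1728 = 468; t_c = 468/144 = 13/4
T = 2·12 + 13/4 = 109/4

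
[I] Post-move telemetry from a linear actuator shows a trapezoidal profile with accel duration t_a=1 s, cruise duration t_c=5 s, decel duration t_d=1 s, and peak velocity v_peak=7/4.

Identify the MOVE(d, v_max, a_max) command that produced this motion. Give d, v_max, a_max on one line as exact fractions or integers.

a_max = (7/4)/1 = 7/4
d_a = ½·7/4·1 = 7/8; d_c = 7/4·5 = 35/4
d = 2·7/8 + 35/4 = 21/2
t_c = 5 > 0 so v_max = 7/4

d=21/2 v_max=7/4 a_max=7/4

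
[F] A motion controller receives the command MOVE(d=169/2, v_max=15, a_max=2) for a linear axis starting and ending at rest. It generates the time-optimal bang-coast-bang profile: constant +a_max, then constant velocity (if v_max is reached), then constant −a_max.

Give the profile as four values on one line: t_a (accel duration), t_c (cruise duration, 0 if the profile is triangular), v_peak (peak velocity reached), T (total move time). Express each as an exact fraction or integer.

t_a=13/2 t_c=0 v_peak=13 T=13

(v_max)²/a_max = 15²/2 = 225/2
169/2 < 225/2 → triangular
v_peak = √(169/2·2) = √169 = 13
t_a = 13/2; t_c = 0
T = 2·13/2 = 13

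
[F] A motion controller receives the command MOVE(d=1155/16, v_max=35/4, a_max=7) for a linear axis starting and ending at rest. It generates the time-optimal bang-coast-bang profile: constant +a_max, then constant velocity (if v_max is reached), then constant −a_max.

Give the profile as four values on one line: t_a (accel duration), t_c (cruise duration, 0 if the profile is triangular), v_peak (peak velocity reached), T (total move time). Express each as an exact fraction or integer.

t_a=5/4 t_c=7 v_peak=35/4 T=19/2

vₘ²/aₘ = (35/4)²/7 = 175/16
1155/16 ≥ 175/16 so v_max reached
t_a = (35/4)/7 = 5/4; v_peak = 35/4
d_cruise = 1155/16 − 175/16 = 245/4; t_c = (245/4)/(35/4) = 7
T = 2·5/4 + 7 = 19/2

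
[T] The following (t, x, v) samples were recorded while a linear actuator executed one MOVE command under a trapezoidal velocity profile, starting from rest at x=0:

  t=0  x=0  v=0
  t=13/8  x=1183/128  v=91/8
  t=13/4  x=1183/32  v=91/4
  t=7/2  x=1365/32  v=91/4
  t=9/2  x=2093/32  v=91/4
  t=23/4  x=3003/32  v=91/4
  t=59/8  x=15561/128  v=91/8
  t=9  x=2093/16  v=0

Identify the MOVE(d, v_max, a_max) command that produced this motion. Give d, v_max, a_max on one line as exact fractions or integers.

d=2093/16 v_max=91/4 a_max=7

final state: t=9, x=2093/16, v=0 → d = 2093/16
a_max = (91/8−0)/(13/8−0) = 7
max v = 91/4 over t∈[13/4,23/4] → v_max = 91/4
check: 91/4·(13/4+5/2) = 2093/16 ✓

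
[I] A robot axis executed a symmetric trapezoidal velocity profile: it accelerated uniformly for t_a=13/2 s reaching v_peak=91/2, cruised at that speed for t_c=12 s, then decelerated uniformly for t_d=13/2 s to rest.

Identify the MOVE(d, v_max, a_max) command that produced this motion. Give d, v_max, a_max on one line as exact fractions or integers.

d=3367/4 v_max=91/2 a_max=7

a_max = (91/2)/(13/2) = 7
d_a = ½·91/2·13/2 = 1183/8; d_c = 91/2·12 = 546
d = 2·1183/8 + 546 = 3367/4
t_c = 12 > 0 → v_max = v_peak = 91/2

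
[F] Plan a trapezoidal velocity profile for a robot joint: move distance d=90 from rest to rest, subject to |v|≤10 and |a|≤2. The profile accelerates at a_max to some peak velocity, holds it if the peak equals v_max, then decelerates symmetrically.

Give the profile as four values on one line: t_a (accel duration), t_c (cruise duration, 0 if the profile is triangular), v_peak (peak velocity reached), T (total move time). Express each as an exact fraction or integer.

t_a=5 t_c=4 v_peak=10 T=14

(v_max)²/a_max = 10²/2 = 50
90 ≥ 50 → trapezoidal
t_a = 10/2 = 5; v_peak = 10
d_cruise = 90 − 50 = 40; t_c = 40/10 = 4
T = 2·5 + 4 = 14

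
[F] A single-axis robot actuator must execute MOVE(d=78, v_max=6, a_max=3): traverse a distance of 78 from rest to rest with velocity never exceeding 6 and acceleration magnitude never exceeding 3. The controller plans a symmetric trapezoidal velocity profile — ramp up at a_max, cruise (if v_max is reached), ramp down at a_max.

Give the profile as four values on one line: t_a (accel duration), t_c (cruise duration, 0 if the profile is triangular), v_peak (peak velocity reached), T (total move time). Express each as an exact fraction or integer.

t_a=2 t_c=11 v_peak=6 T=15

v_max²/a_max = 6²/3 = 12
78 ≥ 12 → trapezoidal
t_a = 6/3 = 2; v_peak = 6
d_cruise = 78 − 12 = 66; t_c = 66/6 = 11
T = 2·2 + 11 = 15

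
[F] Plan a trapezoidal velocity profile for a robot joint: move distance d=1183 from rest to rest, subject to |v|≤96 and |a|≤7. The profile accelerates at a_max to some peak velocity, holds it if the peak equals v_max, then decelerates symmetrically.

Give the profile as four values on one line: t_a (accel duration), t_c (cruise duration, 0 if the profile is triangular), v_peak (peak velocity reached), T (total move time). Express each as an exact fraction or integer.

t_a=13 t_c=0 v_peak=91 T=26

vₘ²/aₘ = 96²/7 = 9216/7
1183 < 9216/7 so t_c = 0
v_peak = √(1183·7) = √8281 = 91
t_a = 91/7 = 13; t_c = 0
T = 2·13 = 26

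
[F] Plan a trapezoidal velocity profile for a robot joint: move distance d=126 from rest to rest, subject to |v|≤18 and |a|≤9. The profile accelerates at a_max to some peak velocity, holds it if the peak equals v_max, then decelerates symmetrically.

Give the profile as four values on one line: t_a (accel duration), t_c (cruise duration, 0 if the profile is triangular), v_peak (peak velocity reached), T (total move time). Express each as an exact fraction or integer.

v_max²/a_max = 18²/9 = 36
126 ≥ 36 → trapezoidal
t_a = 18/9 = 2; v_peak = 18
d_cruise = 126 − 36 = 90; t_c = 90/18 = 5
T = 2·2 + 5 = 9

t_a=2 t_c=5 v_peak=18 T=9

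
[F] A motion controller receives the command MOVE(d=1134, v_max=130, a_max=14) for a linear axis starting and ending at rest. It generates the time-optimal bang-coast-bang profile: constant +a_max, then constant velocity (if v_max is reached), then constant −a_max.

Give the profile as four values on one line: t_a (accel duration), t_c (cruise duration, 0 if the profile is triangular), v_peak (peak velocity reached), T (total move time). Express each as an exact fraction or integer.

t_a=9 t_c=0 v_peak=126 T=18

v_max²/a_max = 130²/14 = 8450/7
1134 < 8450/7 → triangular
v_peak = √(1134·14) = √15876 = 126
t_a = 126/14 = 9; t_c = 0
T = 2·9 = 18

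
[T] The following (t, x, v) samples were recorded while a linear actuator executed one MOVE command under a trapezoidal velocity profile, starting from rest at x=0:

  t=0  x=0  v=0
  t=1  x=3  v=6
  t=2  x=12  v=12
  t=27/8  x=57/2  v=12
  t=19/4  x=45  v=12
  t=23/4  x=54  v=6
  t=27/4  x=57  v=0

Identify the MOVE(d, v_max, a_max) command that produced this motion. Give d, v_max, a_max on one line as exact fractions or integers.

final state: t=27/4, x=57, v=0 → d = 57
a_max = (6−0)/(1−0) = 6
max v = 12 over t∈[2,19/4] → v_max = 12
check: 12·(2+11/4) = 57 ✓

d=57 v_max=12 a_max=6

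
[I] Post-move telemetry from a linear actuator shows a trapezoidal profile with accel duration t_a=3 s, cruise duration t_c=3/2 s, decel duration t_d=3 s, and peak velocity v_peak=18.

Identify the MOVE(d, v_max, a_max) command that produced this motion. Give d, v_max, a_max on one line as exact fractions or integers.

d=81 v_max=18 a_max=6

a_max = 18/3 = 6
d_a = ½·18·3 = 27; d_c = 18·3/2 = 27
d = 2·27 + 27 = 81
t_c = 3/2 > 0 ⇒ limit active, v_max = 18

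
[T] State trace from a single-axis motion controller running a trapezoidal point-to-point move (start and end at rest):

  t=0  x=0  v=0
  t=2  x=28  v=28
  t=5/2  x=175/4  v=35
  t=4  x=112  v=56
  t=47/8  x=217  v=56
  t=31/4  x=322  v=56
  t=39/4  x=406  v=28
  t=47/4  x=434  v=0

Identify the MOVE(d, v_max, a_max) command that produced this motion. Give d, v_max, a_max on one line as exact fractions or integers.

final state: t=47/4, x=434, v=0 → d = 434
a_max = (28−0)/(2−0) = 14
max v = 56 over t∈[4,31/4] → v_max = 56
check: 56·(4+15/4) = 434 ✓

d=434 v_max=56 a_max=14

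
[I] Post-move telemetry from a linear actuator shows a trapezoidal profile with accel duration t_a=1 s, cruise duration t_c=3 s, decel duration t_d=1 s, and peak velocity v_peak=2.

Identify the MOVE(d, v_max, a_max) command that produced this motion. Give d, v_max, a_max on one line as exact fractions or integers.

a_max = 2/1 = 2
d_a = ½·2·1 = 1; d_c = 2·3 = 6
d = 2·1 + 6 = 8
t_c = 3 > 0 so v_max = 2

d=8 v_max=2 a_max=2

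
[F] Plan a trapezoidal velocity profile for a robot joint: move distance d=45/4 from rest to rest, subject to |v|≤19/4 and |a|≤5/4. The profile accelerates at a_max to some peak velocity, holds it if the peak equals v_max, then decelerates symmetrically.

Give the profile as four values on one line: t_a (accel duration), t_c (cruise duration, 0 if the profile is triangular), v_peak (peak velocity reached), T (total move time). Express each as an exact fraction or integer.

vₘ²/aₘ = (19/4)²/(5/4) = 361/20
45/4 < 361/20 → triangular
v_peak = √(45/4·5/4) = √(225/16) = 15/4
t_a = (15/4)/(5/4) = 3; t_c = 0
T = 2·3 = 6

t_a=3 t_c=0 v_peak=15/4 T=6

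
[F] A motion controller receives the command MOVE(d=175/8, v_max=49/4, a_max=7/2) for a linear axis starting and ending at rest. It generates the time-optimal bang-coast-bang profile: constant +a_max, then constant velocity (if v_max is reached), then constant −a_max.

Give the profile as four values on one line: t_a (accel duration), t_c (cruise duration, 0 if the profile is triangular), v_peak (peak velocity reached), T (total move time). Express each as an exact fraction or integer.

vₘ²/aₘ = (49/4)²/(7/2) = 343/8
175/8 < 343/8 → triangular
v_peak = √(175/8·7/2) = √(1225/16) = 35/4
t_a = (35/4)/(7/2) = 5/2; t_c = 0
T = 2·5/2 = 5

t_a=5/2 t_c=0 v_peak=35/4 T=5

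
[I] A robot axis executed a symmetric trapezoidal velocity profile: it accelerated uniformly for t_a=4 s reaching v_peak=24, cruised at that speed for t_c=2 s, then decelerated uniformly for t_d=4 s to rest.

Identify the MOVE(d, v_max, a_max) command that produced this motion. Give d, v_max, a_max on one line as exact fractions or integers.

a_max = 24/4 = 6
d_a = ½·24·4 = 48; d_c = 24·2 = 48
d = 2·48 + 48 = 144
t_c = 2 > 0 → v_max = v_peak = 24

d=144 v_max=24 a_max=6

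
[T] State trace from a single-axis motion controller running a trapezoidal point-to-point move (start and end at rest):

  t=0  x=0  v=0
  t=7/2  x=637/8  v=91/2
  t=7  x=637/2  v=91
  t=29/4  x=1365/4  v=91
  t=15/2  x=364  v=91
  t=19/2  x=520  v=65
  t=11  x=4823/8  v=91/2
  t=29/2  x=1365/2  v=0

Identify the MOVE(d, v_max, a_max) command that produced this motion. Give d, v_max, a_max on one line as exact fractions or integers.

d=1365/2 v_max=91 a_max=13

final state: t=29/2, x=1365/2, v=0 → d = 1365/2
a_max = (91/2−0)/(7/2−0) = 13
max v = 91 over t∈[7,15/2] → v_max = 91
check: 91·(7+1/2) = 1365/2 ✓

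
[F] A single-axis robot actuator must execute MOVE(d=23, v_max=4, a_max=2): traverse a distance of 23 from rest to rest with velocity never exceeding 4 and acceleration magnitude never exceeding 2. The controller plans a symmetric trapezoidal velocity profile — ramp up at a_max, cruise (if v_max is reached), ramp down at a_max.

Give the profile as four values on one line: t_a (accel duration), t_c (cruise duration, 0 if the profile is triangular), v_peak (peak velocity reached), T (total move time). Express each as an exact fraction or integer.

(v_max)²/a_max = 4²/2 = 8
23 ≥ 8 → trapezoidal
t_a = 4/2 = 2; v_peak = 4
d_cruise = 23 − 8 = 15; t_c = 15/4
T = 2·2 + 15/4 = 31/4

t_a=2 t_c=15/4 v_peak=4 T=31/4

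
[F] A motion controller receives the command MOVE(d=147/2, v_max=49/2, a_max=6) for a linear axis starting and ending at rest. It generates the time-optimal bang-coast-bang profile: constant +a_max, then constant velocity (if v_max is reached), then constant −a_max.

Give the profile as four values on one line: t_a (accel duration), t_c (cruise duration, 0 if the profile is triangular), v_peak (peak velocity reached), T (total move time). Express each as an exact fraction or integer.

(v_max)²/a_max = (49/2)²/6 = 2401/24
147/2 < 2401/24 so t_c = 0
v_peak = √(147/2·6) = √441 = 21
t_a = 21/6 = 7/2; t_c = 0
T = 2·7/2 = 7

t_a=7/2 t_c=0 v_peak=21 T=7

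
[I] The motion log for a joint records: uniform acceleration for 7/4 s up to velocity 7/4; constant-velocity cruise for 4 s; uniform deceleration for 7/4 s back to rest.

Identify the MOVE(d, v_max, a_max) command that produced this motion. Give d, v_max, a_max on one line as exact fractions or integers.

d=161/16 v_max=7/4 a_max=1

a_max = (7/4)/(7/4) = 1
d_a = ½·7/4·7/4 = 49/32; d_c = 7/4·4 = 7
d = 2·49/32 + 7 = 161/16
t_c = 4 > 0 ⇒ limit active, v_max = 7/4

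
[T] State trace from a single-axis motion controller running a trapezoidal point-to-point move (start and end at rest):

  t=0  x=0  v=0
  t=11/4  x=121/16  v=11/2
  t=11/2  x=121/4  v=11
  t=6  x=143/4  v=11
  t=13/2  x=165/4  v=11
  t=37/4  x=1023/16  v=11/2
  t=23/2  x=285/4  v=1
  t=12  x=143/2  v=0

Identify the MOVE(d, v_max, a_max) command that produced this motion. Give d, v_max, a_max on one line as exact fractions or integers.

final state: t=12, x=143/2, v=0 → d = 143/2
a_max = (11/2−0)/(11/4−0) = 2
max v = 11 over t∈[11/2,13/2] → v_max = 11
check: 11·(11/2+1) = 143/2 ✓

d=143/2 v_max=11 a_max=2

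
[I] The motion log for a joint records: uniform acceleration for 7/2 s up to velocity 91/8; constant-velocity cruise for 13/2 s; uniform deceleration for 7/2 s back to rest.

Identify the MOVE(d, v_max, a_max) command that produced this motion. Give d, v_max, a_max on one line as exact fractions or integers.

a_max = (91/8)/(7/2) = 13/4
d_a = ½·91/8·7/2 = 637/32; d_c = 91/8·13/2 = 1183/16
d = 2·637/32 + 1183/16 = 455/4
t_c = 13/2 > 0 so v_max = 91/8

d=455/4 v_max=91/8 a_max=13/4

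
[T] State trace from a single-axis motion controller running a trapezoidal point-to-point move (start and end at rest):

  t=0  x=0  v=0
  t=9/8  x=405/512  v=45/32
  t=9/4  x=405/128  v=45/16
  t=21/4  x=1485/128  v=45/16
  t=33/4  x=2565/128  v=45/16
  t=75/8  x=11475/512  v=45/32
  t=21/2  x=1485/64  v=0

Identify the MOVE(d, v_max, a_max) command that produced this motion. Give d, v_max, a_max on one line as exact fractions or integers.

final state: t=21/2, x=1485/64, v=0 → d = 1485/64
a_max = (45/32−0)/(9/8−0) = 5/4
max v = 45/16 over t∈[9/4,33/4] → v_max = 45/16
check: 45/16·(9/4+6) = 1485/64 ✓

d=1485/64 v_max=45/16 a_max=5/4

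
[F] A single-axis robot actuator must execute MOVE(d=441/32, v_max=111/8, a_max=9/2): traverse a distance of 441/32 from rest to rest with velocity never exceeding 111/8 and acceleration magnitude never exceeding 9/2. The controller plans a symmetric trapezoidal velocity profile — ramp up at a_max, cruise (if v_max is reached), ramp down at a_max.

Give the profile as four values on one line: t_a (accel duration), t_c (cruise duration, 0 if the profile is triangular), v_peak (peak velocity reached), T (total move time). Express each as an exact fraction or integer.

(v_max)²/a_max = (111/8)²/(9/2) = 1369/32
441/32 < 1369/32 so t_c = 0
v_peak = √(441/32·9/2) = √(3969/64) = 63/8
t_a = (63/8)/(9/2) = 7/4; t_c = 0
T = 2·7/4 = 7/2

t_a=7/4 t_c=0 v_peak=63/8 T=7/2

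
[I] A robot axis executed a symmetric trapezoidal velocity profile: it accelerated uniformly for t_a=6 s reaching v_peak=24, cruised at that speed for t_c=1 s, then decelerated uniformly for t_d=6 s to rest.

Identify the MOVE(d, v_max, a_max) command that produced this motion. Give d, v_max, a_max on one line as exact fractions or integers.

a_max = 24/6 = 4
d_a = ½·24·6 = 72; d_c = 24·1 = 24
d = 2·72 + 24 = 168
t_c = 1 > 0 → v_max = v_peak = 24

d=168 v_max=24 a_max=4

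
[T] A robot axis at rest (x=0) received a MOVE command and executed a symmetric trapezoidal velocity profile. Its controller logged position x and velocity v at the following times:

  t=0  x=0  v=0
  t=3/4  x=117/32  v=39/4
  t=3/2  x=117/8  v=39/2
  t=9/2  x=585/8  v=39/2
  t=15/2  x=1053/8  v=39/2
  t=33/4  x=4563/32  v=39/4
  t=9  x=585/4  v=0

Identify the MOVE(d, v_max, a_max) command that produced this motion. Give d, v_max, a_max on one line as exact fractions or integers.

d=585/4 v_max=39/2 a_max=13

final state: t=9, x=585/4, v=0 → d = 585/4
a_max = (39/4−0)/(3/4−0) = 13
max v = 39/2 over t∈[3/2,15/2] → v_max = 39/2
check: 39/2·(3/2+6) = 585/4 ✓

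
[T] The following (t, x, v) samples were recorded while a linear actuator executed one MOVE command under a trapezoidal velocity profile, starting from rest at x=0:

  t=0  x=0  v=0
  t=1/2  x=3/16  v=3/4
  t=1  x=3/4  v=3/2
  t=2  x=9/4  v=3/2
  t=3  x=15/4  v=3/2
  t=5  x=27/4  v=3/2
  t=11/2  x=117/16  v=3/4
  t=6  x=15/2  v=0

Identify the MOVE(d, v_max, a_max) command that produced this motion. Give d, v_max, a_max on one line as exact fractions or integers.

final state: t=6, x=15/2, v=0 → d = 15/2
a_max = (3/4−0)/(1/2−0) = 3/2
max v = 3/2 over t∈[1,5] → v_max = 3/2
check: 3/2·(1+4) = 15/2 ✓

d=15/2 v_max=3/2 a_max=3/2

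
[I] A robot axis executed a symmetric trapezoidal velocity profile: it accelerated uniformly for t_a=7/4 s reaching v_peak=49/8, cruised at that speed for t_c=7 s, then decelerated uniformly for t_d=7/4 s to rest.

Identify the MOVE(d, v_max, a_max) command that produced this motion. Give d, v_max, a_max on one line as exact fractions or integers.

d=1715/32 v_max=49/8 a_max=7/2

a_max = (49/8)/(7/4) = 7/2
d_a = ½·49/8·7/4 = 343/64; d_c = 49/8·7 = 343/8
d = 2·343/64 + 343/8 = 1715/32
t_c = 7 > 0 so v_max = 49/8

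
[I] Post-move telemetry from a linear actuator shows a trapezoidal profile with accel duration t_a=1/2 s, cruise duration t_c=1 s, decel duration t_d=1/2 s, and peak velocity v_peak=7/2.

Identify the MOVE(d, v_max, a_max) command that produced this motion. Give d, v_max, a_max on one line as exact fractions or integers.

a_max = (7/2)/(1/2) = 7
d_a = ½·7/2·1/2 = 7/8; d_c = 7/2·1 = 7/2
d = 2·7/8 + 7/2 = 21/4
t_c = 1 > 0 so v_max = 7/2

d=21/4 v_max=7/2 a_max=7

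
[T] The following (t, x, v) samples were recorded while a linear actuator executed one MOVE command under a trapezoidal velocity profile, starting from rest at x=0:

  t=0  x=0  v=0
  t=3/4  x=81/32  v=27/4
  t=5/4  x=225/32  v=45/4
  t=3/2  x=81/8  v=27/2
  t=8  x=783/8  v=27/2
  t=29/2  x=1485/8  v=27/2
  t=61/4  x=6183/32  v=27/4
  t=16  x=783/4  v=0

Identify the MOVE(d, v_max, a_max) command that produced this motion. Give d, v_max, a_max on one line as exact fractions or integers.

d=783/4 v_max=27/2 a_max=9

final state: t=16, x=783/4, v=0 → d = 783/4
a_max = (27/4−0)/(3/4−0) = 9
max v = 27/2 over t∈[3/2,29/2] → v_max = 27/2
check: 27/2·(3/2+13) = 783/4 ✓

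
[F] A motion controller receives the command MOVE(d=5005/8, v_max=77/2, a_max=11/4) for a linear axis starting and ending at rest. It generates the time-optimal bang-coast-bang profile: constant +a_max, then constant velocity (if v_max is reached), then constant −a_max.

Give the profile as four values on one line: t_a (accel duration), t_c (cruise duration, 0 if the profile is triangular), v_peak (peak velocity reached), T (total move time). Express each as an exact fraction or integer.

(v_max)²/a_max = (77/2)²/(11/4) = 539
5005/8 ≥ 539 so v_max reached
t_a = (77/2)/(11/4) = 14; v_peak = 77/2
d_cruise = 5005/8 − 539 = 693/8; t_c = (693/8)/(77/2) = 9/4
T = 2·14 + 9/4 = 121/4

t_a=14 t_c=9/4 v_peak=77/2 T=121/4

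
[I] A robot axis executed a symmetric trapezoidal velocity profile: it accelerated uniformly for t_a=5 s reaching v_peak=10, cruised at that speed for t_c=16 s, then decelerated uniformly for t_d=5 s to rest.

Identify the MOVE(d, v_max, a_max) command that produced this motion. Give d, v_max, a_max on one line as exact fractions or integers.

d=210 v_max=10 a_max=2

a_max = 10/5 = 2
d_a = ½·10·5 = 25; d_c = 10·16 = 160
d = 2·25 + 160 = 210
t_c = 16 > 0 so v_max = 10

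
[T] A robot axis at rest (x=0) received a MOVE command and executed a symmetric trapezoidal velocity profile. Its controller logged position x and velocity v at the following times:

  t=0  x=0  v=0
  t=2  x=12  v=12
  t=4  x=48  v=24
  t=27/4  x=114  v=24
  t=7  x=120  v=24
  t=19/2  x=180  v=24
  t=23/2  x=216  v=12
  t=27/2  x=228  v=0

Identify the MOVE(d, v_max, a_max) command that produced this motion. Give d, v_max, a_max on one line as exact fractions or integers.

d=228 v_max=24 a_max=6

final state: t=27/2, x=228, v=0 → d = 228
a_max = (12−0)/(2−0) = 6
max v = 24 over t∈[4,19/2] → v_max = 24
check: 24·(4+11/2) = 228 ✓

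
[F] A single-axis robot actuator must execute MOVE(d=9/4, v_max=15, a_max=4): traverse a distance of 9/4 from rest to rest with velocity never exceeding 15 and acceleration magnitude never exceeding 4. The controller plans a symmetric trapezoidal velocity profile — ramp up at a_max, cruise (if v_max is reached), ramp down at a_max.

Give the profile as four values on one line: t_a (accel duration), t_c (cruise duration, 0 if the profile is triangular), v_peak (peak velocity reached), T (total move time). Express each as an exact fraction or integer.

t_a=3/4 t_c=0 v_peak=3 T=3/2

v_max²/a_max = 15²/4 = 225/4
9/4 < 225/4 so t_c = 0
v_peak = √(9/4·4) = √9 = 3
t_a = 3/4; t_c = 0
T = 2·3/4 = 3/2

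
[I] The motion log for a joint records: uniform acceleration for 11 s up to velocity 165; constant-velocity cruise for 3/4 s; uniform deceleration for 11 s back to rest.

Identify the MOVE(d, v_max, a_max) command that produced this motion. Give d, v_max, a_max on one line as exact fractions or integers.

a_max = 165/11 = 15
d_a = ½·165·11 = 1815/2; d_c = 165·3/4 = 495/4
d = 2·1815/2 + 495/4 = 7755/4
t_c = 3/4 > 0 ⇒ limit active, v_max = 165

d=7755/4 v_max=165 a_max=15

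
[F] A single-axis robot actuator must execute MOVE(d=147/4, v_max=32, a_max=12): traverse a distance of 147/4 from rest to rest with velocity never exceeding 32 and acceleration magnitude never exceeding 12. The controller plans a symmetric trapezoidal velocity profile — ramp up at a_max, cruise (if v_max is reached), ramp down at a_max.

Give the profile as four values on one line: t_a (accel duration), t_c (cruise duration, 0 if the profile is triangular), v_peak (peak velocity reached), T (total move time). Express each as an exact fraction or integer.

t_a=7/4 t_c=0 v_peak=21 T=7/2

(v_max)²/a_max = 32²/12 = 256/3
147/4 < 256/3 → triangular
v_peak = √(147/4·12) = √441 = 21
t_a = 21/12 = 7/4; t_c = 0
T = 2·7/4 = 7/2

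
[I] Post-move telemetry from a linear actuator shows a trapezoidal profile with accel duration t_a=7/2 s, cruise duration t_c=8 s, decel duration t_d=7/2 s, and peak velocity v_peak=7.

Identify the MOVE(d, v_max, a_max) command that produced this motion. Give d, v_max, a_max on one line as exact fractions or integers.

a_max = 7/(7/2) = 2
d_a = ½·7·7/2 = 49/4; d_c = 7·8 = 56
d = 2·49/4 + 56 = 161/2
t_c = 8 > 0 so v_max = 7

d=161/2 v_max=7 a_max=2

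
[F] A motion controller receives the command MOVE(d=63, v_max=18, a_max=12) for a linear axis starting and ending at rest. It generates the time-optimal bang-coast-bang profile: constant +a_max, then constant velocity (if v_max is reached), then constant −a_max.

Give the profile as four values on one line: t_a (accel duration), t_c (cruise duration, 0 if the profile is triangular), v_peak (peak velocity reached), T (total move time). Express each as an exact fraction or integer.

v_max²/a_max = 18²/12 = 27
63 ≥ 27 → trapezoidal
t_a = 18/12 = 3/2; v_peak = 18
d_cruise = 63 − 27 = 36; t_c = 36/18 = 2
T = 2·3/2 + 2 = 5

t_a=3/2 t_c=2 v_peak=18 T=5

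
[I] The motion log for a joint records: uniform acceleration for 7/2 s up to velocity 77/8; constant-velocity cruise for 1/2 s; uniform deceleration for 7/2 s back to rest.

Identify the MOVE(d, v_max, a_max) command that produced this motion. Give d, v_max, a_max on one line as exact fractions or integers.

a_max = (77/8)/(7/2) = 11/4
d_a = ½·77/8·7/2 = 539/32; d_c = 77/8·1/2 = 77/16
d = 2·539/32 + 77/16 = 77/2
t_c = 1/2 > 0 ⇒ limit active, v_max = 77/8

d=77/2 v_max=77/8 a_max=11/4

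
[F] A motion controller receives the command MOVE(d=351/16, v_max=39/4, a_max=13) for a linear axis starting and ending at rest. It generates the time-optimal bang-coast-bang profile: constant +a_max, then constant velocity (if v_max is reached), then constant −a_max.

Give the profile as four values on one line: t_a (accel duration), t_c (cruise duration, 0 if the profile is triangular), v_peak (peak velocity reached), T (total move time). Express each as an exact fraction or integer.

(v_max)²/a_max = (39/4)²/13 = 117/16
351/16 ≥ 117/16 → trapezoidal
t_a = (39/4)/13 = 3/4; v_peak = 39/4
d_cruise = 351/16 − 117/16 = 117/8; t_c = (117/8)/(39/4) = 3/2
T = 2·3/4 + 3/2 = 3

t_a=3/4 t_c=3/2 v_peak=39/4 T=3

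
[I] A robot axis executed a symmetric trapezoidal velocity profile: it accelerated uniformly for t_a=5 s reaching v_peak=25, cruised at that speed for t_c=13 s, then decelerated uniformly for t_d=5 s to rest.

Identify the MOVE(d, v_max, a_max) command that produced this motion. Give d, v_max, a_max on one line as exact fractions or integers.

a_max = 25/5 = 5
d_a = ½·25·5 = 125/2; d_c = 25·13 = 325
d = 2·125/2 + 325 = 450
t_c = 13 > 0 so v_max = 25

d=450 v_max=25 a_max=5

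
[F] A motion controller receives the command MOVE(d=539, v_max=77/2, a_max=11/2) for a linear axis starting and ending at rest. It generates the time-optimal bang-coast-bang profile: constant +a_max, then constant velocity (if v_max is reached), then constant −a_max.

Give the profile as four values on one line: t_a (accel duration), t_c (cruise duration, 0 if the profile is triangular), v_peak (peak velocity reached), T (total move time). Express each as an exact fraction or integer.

t_a=7 t_c=7 v_peak=77/2 T=21

vₘ²/aₘ = (77/2)²/(11/2) = 539/2
539 ≥ 539/2 → trapezoidal
t_a = (77/2)/(11/2) = 7; v_peak = 77/2
d_cruise = 539 − 539/2 = 539/2; t_c = (539/2)/(77/2) = 7
T = 2·7 + 7 = 21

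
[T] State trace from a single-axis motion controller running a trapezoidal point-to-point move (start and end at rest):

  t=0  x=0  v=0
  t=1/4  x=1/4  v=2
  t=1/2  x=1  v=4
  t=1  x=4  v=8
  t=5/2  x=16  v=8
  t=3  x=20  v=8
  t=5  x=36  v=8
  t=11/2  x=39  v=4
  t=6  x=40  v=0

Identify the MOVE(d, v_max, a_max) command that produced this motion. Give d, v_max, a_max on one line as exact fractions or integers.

d=40 v_max=8 a_max=8

final state: t=6, x=40, v=0 → d = 40
a_max = (2−0)/(1/4−0) = 8
max v = 8 over t∈[1,5] → v_max = 8
check: 8·(1+4) = 40 ✓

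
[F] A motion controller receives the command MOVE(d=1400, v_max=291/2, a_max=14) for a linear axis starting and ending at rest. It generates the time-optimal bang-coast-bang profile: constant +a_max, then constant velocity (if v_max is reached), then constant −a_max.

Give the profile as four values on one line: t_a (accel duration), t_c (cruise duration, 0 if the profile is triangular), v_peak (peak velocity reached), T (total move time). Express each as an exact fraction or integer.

t_a=10 t_c=0 v_peak=140 T=20

vₘ²/aₘ = (291/2)²/14 = 84681/56
1400 < 84681/56 ⇒ no cruise
v_peak = √(1400·14) = √19600 = 140
t_a = 140/14 = 10; t_c = 0
T = 2·10 = 20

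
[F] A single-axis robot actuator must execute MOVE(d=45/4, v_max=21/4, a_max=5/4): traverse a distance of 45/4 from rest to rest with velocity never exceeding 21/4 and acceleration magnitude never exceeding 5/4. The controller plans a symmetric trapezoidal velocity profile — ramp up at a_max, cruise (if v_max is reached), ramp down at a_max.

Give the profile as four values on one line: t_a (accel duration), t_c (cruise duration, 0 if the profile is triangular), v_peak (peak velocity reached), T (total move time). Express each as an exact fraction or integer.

v_max²/a_max = (21/4)²/(5/4) = 441/20
45/4 < 441/20 so t_c = 0
v_peak = √(45/4·5/4) = √(225/16) = 15/4
t_a = (15/4)/(5/4) = 3; t_c = 0
T = 2·3 = 6

t_a=3 t_c=0 v_peak=15/4 T=6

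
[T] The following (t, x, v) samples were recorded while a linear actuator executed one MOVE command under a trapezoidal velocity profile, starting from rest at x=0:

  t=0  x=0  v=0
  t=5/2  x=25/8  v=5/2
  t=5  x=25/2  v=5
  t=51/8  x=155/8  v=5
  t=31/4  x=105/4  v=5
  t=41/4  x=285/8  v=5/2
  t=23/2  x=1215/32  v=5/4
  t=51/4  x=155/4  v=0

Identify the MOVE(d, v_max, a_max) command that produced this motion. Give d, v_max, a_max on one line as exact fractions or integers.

final state: t=51/4, x=155/4, v=0 → d = 155/4
a_max = (5/2−0)/(5/2−0) = 1
max v = 5 over t∈[5,31/4] → v_max = 5
check: 5·(5+11/4) = 155/4 ✓

d=155/4 v_max=5 a_max=1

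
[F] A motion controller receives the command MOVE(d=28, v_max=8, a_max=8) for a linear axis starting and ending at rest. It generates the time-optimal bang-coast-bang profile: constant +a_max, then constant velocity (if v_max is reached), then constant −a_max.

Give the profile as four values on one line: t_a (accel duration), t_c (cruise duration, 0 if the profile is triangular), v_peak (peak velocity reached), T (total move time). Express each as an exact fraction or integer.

(v_max)²/a_max = 8²/8 = 8
28 ≥ 8 → trapezoidal
t_a = 8/8 = 1; v_peak = 8
d_cruise = 28 − 8 = 20; t_c = 20/8 = 5/2
T = 2·1 + 5/2 = 9/2

t_a=1 t_c=5/2 v_peak=8 T=9/2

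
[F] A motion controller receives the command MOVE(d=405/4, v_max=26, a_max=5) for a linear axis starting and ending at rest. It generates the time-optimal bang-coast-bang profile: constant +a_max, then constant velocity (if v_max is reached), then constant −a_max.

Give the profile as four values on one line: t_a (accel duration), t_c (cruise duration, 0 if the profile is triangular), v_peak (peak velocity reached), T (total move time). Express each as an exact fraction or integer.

t_a=9/2 t_c=0 v_peak=45/2 T=9

vₘ²/aₘ = 26²/5 = 676/5
405/4 < 676/5 → triangular
v_peak = √(405/4·5) = √(2025/4) = 45/2
t_a = (45/2)/5 = 9/2; t_c = 0
T = 2·9/2 = 9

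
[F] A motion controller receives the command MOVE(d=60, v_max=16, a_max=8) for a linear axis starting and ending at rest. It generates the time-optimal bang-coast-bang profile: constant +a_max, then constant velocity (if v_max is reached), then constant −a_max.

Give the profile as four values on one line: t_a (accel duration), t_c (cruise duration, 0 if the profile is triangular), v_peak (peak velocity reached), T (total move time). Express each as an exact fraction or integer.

t_a=2 t_c=7/4 v_peak=16 T=23/4

v_max²/a_max = 16²/8 = 32
60 ≥ 32 ⇒ cruise phase
t_a = 16/8 = 2; v_peak = 16
d_cruise = 60 − 32 = 28; t_c = 28/16 = 7/4
T = 2·2 + 7/4 = 23/4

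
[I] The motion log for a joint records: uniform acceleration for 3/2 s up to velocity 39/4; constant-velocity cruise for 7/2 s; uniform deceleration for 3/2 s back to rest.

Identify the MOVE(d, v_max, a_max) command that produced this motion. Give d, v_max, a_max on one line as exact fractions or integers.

d=195/4 v_max=39/4 a_max=13/2

a_max = (39/4)/(3/2) = 13/2
d_a = ½·39/4·3/2 = 117/16; d_c = 39/4·7/2 = 273/8
d = 2·117/16 + 273/8 = 195/4
t_c = 7/2 > 0 ⇒ limit active, v_max = 39/4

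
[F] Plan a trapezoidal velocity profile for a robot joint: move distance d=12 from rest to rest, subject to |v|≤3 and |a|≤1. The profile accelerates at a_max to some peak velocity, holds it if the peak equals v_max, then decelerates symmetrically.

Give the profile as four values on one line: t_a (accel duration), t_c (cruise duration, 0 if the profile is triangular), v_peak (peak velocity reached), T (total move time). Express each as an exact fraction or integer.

(v_max)²/a_max = 3²/1 = 9
12 ≥ 9 ⇒ cruise phase
t_a = 3/1 = 3; v_peak = 3
d_cruise = 12 − 9 = 3; t_c = 3/3 = 1
T = 2·3 + 1 = 7

t_a=3 t_c=1 v_peak=3 T=7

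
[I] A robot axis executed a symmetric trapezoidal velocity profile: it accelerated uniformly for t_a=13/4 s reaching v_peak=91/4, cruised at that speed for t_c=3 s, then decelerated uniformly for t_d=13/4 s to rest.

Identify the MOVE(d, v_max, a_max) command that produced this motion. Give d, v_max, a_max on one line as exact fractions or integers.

d=2275/16 v_max=91/4 a_max=7

a_max = (91/4)/(13/4) = 7
d_a = ½·91/4·13/4 = 1183/32; d_c = 91/4·3 = 273/4
d = 2·1183/32 + 273/4 = 2275/16
t_c = 3 > 0 so v_max = 91/4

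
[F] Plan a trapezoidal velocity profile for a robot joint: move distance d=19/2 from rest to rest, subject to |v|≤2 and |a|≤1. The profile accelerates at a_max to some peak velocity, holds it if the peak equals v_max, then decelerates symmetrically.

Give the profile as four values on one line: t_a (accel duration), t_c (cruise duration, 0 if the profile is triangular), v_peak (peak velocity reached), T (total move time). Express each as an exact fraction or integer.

t_a=2 t_c=11/4 v_peak=2 T=27/4

vₘ²/aₘ = 2²/1 = 4
19/2 ≥ 4 so v_max reached
t_a = 2/1 = 2; v_peak = 2
d_cruise = 19/2 − 4 = 11/2; t_c = (11/2)/2 = 11/4
T = 2·2 + 11/4 = 27/4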